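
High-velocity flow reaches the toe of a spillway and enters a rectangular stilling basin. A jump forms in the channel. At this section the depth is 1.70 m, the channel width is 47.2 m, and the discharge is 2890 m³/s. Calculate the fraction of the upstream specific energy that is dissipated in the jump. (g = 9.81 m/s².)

ΔE/E₁ = 0.693 (69.3%)

q = Q/b = 2890/47.2 = 61.2 m²/s; V₁ = q/y₁ = 36.0 m/s. Fr₁ = V₁/√(g·y₁) = 8.82.
Bélanger equation: y₂/y₁ = ½[√(1 + 8Fr₁²) − 1] = ½[√623.3 − 1] = 12.0.
y₂ = 12.0 × 1.70 = 20.4 m.
E₁ = y₁ + V₁²/2g = 67.8 m. ΔE = (y₂ − y₁)³/(4y₁y₂) = 47.0 m. ΔE/E₁ = 47.0/67.8 = 0.693.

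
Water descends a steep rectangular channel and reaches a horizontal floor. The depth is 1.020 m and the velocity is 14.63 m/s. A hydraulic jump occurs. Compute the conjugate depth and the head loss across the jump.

Fr₁ = V₁/√(g·y₁) = 14.63/√(9.81×1.020) = 4.625.
From the momentum equation for a rectangular channel, y₂/y₁ = ½[√(1 + 8Fr₁²) − 1] = ½[√172.12 − 1] = 6.060.
y₂ = 6.060 × 1.020 = 6.181 m.
q = V₁·y₁ = 14.63 × 1.020 = 14.92 m²/s. V₂ = q/y₂ = 14.92/6.181 = 2.414 m/s. E₁ = y₁ + V₁²/2g = 11.93 m; E₂ = y₂ + V₂²/2g = 6.478 m. ΔE = E₁ − E₂ = 5.451 m.

y₂ = 6.181 m; ΔE = 5.451 m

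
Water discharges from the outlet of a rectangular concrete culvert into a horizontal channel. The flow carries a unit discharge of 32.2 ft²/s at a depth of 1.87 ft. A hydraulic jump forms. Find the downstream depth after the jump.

V₁ = q/y₁ = 32.2/1.87 = 17.2 ft/s. Fr₁ = V₁/√(g·y₁) = 17.2/√(32.2×1.87) = 2.22.
Bélanger equation: y₂/y₁ = ½[√(1 + 8Fr₁²) − 1] = ½[√40.39 − 1] = 2.68.
y₂ = 2.68 × 1.87 = 5.01 ft.

y₂ = 5.01 ft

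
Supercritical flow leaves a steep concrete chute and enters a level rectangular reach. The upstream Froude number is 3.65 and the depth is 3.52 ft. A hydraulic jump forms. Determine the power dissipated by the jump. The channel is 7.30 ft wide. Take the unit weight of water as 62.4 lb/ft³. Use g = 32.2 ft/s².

Fr₁ = 3.65 (given).
Bélanger equation: y₂/y₁ = ½[√(1 + 8Fr₁²) − 1] = ½[√107.6 − 1] = 4.69.
y₂ = 4.69 × 3.52 = 16.5 ft.
Head loss: ΔE = (y₂ − y₁)³/(4y₁y₂) = (16.5 − 3.52)³/(4×3.52×16.5) = 2184/232 = 9.40 ft.
V₁ = Fr₁·√(g·y₁) = 3.65×√(32.2×3.52) = 38.9 ft/s; q = V₁·y₁ = 137 ft²/s. Q = q·b = 137 × 7.30 = 999 cfs. P = γ·Q·ΔE/550 = 62.4 × 999 × 9.40 / 550 = 1065 hp.

P = 1065 hp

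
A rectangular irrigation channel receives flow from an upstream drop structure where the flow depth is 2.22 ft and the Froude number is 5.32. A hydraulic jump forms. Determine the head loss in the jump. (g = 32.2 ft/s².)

ΔE = 17.4 ft

Fr₁ = 5.32 (given).
Sequent-depth ratio: y₂/y₁ = ½[√(1 + 8Fr₁²) − 1] = ½[√227.4 − 1] = 7.04.
y₂ = 7.04 × 2.22 = 15.6 ft.
V₁ = Fr₁·√(g·y₁) = 5.32×√(32.2×2.22) = 45.0 ft/s; q = V₁·y₁ = 99.9 ft²/s. V₂ = q/y₂ = 99.9/15.6 = 6.39 ft/s. E₁ = y₁ + V₁²/2g = 33.6 ft; E₂ = y₂ + V₂²/2g = 16.3 ft. ΔE = E₁ − E₂ = 17.4 ft.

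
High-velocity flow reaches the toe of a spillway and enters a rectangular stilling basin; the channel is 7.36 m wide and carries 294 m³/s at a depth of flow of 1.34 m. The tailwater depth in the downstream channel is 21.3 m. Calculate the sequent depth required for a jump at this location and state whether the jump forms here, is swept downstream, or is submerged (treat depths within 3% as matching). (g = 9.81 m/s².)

y₂ = 14.9 m; the jump is submerged

q = Q/b = 294/7.36 = 39.9 m²/s; V₁ = q/y₁ = 29.8 m/s. Fr₁ = V₁/√(g·y₁) = 8.22.
Bélanger equation: y₂/y₁ = ½[√(1 + 8Fr₁²) − 1] = ½[√541.8 − 1] = 11.1.
y₂ = 11.1 × 1.34 = 14.9 m.
Tailwater y_tw = 21.3 m: y_tw > y₂, so the jump is submerged.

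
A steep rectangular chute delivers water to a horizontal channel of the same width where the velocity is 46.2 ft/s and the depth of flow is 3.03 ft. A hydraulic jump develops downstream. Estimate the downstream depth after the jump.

y₂ = 18.6 ft

Fr₁ = V₁/√(g·y₁) = 46.2/√(32.2×3.03) = 4.68.
Bélanger equation: y₂/y₁ = ½[√(1 + 8Fr₁²) − 1] = ½[√176.0 − 1] = 6.13.
y₂ = 6.13 × 3.03 = 18.6 ft.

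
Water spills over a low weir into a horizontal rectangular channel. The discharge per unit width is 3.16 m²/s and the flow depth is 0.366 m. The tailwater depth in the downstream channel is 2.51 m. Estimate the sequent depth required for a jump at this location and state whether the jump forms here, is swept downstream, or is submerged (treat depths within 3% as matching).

y₂ = 2.18 m; the jump is submerged

V₁ = q/y₁ = 3.16/0.366 = 8.63 m/s. Fr₁ = V₁/√(g·y₁) = 8.63/√(9.81×0.366) = 4.56.
By Bélanger, y₂/y₁ = ½[√(1 + 8Fr₁²) − 1] = ½[√167.1 − 1] = 5.96.
y₂ = 5.96 × 0.366 = 2.18 m.
Tailwater y_tw = 2.51 m: y_tw > y₂, so the jump is submerged.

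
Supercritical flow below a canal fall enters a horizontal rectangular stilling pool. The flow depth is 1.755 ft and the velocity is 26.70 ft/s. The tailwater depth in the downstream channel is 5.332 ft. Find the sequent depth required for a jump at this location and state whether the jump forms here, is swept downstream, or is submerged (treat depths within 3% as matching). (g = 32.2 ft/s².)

y₂ = 7.981 ft; the jump is swept downstream

Fr₁ = V₁/√(g·y₁) = 26.70/√(32.2×1.755) = 3.552.
From the momentum equation for a rectangular channel, y₂/y₁ = ½[√(1 + 8Fr₁²) − 1] = ½[√101.92 − 1] = 4.548.
y₂ = 4.548 × 1.755 = 7.981 ft.
Tailwater y_tw = 5.332 ft: y_tw < y₂, so the jump is swept downstream.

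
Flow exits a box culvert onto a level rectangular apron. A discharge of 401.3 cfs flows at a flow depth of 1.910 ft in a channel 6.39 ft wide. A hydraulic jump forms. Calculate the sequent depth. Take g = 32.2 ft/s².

q = Q/b = 401.3/6.39 = 62.80 ft²/s; V₁ = q/y₁ = 32.88 ft/s. Fr₁ = V₁/√(g·y₁) = 4.193.
By Bélanger, y₂/y₁ = ½[√(1 + 8Fr₁²) − 1] = ½[√141.63 − 1] = 5.450.
y₂ = 5.450 × 1.910 = 10.41 ft.

y₂ = 10.41 ft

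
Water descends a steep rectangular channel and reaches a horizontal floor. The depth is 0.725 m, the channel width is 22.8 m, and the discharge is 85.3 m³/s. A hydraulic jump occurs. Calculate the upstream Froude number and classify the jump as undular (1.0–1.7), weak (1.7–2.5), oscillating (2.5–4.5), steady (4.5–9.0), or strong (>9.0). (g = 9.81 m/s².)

Fr₁ = 1.93; weak jump

q = Q/b = 85.3/22.8 = 3.74 m²/s; V₁ = q/y₁ = 5.16 m/s. Fr₁ = V₁/√(g·y₁) = 1.93.
Fr₁ = 1.93 lies in the weak range.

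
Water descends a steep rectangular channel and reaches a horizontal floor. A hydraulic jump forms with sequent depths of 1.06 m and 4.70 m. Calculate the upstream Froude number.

For a rectangular channel the momentum equation gives q² = ½·g·y₁·y₂·(y₁ + y₂) = ½×9.81×1.06×4.70×5.76 = 141.
q = √141 = 11.9 m²/s.
V₁ = q/y₁ = 11.2 m/s; Fr₁ = V₁/√(g·y₁) = 3.47.

Fr₁ = 3.47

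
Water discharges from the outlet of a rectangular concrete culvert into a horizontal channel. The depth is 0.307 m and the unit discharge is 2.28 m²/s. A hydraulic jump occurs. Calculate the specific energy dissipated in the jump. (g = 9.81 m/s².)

V₁ = q/y₁ = 2.28/0.307 = 7.43 m/s. Fr₁ = V₁/√(g·y₁) = 7.43/√(9.81×0.307) = 4.28.
Sequent-depth ratio: y₂/y₁ = ½[√(1 + 8Fr₁²) − 1] = ½[√147.5 − 1] = 5.57.
y₂ = 5.57 × 0.307 = 1.71 m.
V₂ = q/y₂ = 2.28/1.71 = 1.33 m/s. E₁ = y₁ + V₁²/2g = 3.12 m; E₂ = y₂ + V₂²/2g = 1.80 m. ΔE = E₁ − E₂ = 1.32 m.

ΔE = 1.32 m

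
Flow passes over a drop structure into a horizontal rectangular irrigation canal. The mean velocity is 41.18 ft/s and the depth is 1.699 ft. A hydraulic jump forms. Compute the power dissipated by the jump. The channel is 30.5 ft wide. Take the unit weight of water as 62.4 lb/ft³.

Fr₁ = V₁/√(g·y₁) = 41.18/√(32.2×1.699) = 5.568.
Conjugate-depth relation: y₂/y₁ = ½[√(1 + 8Fr₁²) − 1] = ½[√248.98 − 1] = 7.390.
y₂ = 7.390 × 1.699 = 12.55 ft.
q = V₁·y₁ = 41.18 × 1.699 = 69.96 ft²/s. V₂ = q/y₂ = 69.96/12.55 = 5.573 ft/s. E₁ = y₁ + V₁²/2g = 28.03 ft; E₂ = y₂ + V₂²/2g = 13.04 ft. ΔE = E₁ − E₂ = 14.99 ft.
Q = q·b = 69.96 × 30.5 = 2134 cfs. P = γ·Q·ΔE/550 = 62.4 × 2134 × 14.99 / 550 = 3630 hp.

P = 3630 hp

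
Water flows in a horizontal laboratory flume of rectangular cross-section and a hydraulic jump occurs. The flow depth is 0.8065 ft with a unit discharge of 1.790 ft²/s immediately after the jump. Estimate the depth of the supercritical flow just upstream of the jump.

V₂ = q/y₂ = 1.790/0.8065 = 2.219 ft/s; Fr₂ = V₂/√(g·y₂) = 0.4355.
Applying the sequent-depth relation in reverse, y₁/y₂ = ½[√(1 + 8Fr₂²) − 1] = ½[√2.5175 − 1] = 0.2933.
y₁ = 0.2933 × 0.8065 = 0.2366 ft.

y₁ = 0.2366 ft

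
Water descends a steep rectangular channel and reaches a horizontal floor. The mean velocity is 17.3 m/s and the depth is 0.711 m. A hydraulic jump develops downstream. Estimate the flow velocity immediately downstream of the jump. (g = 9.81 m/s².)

V₂ = 1.97 m/s

Fr₁ = V₁/√(g·y₁) = 17.3/√(9.81×0.711) = 6.55.
Conjugate-depth relation: y₂/y₁ = ½[√(1 + 8Fr₁²) − 1] = ½[√344.3 − 1] = 8.78.
y₂ = 8.78 × 0.711 = 6.24 m.
q = V₁·y₁ = 17.3 × 0.711 = 12.3 m²/s.
V₂ = q/y₂ = 12.3/6.24 = 1.97 m/s.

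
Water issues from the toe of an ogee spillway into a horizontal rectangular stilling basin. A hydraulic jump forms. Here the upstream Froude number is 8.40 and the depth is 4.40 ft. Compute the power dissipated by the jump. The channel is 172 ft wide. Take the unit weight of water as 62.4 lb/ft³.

P = 929918 hp

Fr₁ = 8.40 (given).
From the momentum equation for a rectangular channel, y₂/y₁ = ½[√(1 + 8Fr₁²) − 1] = ½[√565.5 − 1] = 11.4.
y₂ = 11.4 × 4.40 = 50.1 ft.
V₁ = Fr₁·√(g·y₁) = 8.40×√(32.2×4.40) = 100.0 ft/s; q = V₁·y₁ = 440 ft²/s. V₂ = q/y₂ = 440/50.1 = 8.78 ft/s. E₁ = y₁ + V₁²/2g = 160 ft; E₂ = y₂ + V₂²/2g = 51.3 ft. ΔE = E₁ − E₂ = 108 ft.
Q = q·b = 440 × 172 = 75668 cfs. P = γ·Q·ΔE/550 = 62.4 × 75668 × 108 / 550 = 929918 hp.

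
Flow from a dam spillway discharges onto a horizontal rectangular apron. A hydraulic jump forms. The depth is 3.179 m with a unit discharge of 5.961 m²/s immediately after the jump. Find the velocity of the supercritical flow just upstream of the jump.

V₂ = q/y₂ = 5.961/3.179 = 1.875 m/s; Fr₂ = V₂/√(g·y₂) = 0.3358.
Since the conjugate-depth ratio holds either way, y₁/y₂ = ½[√(1 + 8Fr₂²) − 1] = ½[√1.9020 − 1] = 0.1896.
y₁ = 0.1896 × 3.179 = 0.6026 m.
V₁ = q/y₁ = 5.961/0.6026 = 9.892 m/s.

V₁ = 9.892 m/s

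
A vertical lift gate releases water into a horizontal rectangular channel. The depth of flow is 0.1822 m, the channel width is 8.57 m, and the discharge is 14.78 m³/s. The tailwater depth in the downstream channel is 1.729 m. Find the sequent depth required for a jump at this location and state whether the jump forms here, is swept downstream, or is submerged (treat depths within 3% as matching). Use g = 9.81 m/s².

y₂ = 1.735 m; the jump forms here

q = Q/b = 14.78/8.57 = 1.725 m²/s; V₁ = q/y₁ = 9.466 m/s. Fr₁ = V₁/√(g·y₁) = 7.080.
Sequent-depth ratio: y₂/y₁ = ½[√(1 + 8Fr₁²) − 1] = ½[√402.02 − 1] = 9.525.
y₂ = 9.525 × 0.1822 = 1.735 m.
Tailwater y_tw = 1.729 m: y_tw ≈ y₂, so the jump forms here.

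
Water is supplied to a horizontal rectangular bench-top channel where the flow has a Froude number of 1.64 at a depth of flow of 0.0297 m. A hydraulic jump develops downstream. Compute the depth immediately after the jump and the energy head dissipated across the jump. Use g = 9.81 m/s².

y₂ = 0.0556 m; ΔE = 0.00263 m

Fr₁ = 1.64 (given).
Conjugate-depth relation: y₂/y₁ = ½[√(1 + 8Fr₁²) − 1] = ½[√22.52 − 1] = 1.87.
y₂ = 1.87 × 0.0297 = 0.0556 m.
V₁ = Fr₁·√(g·y₁) = 1.64×√(9.81×0.0297) = 0.885 m/s; q = V₁·y₁ = 0.0263 m²/s. V₂ = q/y₂ = 0.0263/0.0556 = 0.473 m/s. E₁ = y₁ + V₁²/2g = 0.0696 m; E₂ = y₂ + V₂²/2g = 0.0670 m. ΔE = E₁ − E₂ = 0.00263 m.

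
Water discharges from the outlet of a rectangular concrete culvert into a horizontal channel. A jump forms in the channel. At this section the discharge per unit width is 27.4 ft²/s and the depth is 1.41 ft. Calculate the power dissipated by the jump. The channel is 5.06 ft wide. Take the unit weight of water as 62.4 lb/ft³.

V₁ = q/y₁ = 27.4/1.41 = 19.4 ft/s. Fr₁ = V₁/√(g·y₁) = 19.4/√(32.2×1.41) = 2.88.
From the momentum equation for a rectangular channel, y₂/y₁ = ½[√(1 + 8Fr₁²) − 1] = ½[√67.54 − 1] = 3.61.
y₂ = 3.61 × 1.41 = 5.09 ft.
V₂ = q/y₂ = 27.4/5.09 = 5.38 ft/s. E₁ = y₁ + V₁²/2g = 7.27 ft; E₂ = y₂ + V₂²/2g = 5.54 ft. ΔE = E₁ − E₂ = 1.73 ft.
Q = q·b = 27.4 × 5.06 = 139 cfs. P = γ·Q·ΔE/550 = 62.4 × 139 × 1.73 / 550 = 27.3 hp.

P = 27.3 hp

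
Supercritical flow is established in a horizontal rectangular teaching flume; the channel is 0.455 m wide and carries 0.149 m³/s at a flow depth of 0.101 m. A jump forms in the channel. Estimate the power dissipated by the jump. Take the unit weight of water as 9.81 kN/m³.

q = Q/b = 0.149/0.455 = 0.327 m²/s; V₁ = q/y₁ = 3.24 m/s. Fr₁ = V₁/√(g·y₁) = 3.26.
Bélanger equation: y₂/y₁ = ½[√(1 + 8Fr₁²) − 1] = ½[√85.88 − 1] = 4.13.
y₂ = 4.13 × 0.101 = 0.417 m.
V₂ = q/y₂ = 0.327/0.417 = 0.784 m/s. E₁ = y₁ + V₁²/2g = 0.637 m; E₂ = y₂ + V₂²/2g = 0.449 m. ΔE = E₁ − E₂ = 0.188 m.
P = γ·Q·ΔE = 9.81 × 0.149 × 0.188 = 0.275 kW.

P = 0.275 kW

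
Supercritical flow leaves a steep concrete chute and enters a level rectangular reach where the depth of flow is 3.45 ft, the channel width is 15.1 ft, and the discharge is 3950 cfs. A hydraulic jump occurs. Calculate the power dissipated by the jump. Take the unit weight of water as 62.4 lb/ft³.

q = Q/b = 3950/15.1 = 262 ft²/s; V₁ = q/y₁ = 75.8 ft/s. Fr₁ = V₁/√(g·y₁) = 7.19.
Sequent-depth ratio: y₂/y₁ = ½[√(1 + 8Fr₁²) − 1] = ½[√415.0 − 1] = 9.69.
y₂ = 9.69 × 3.45 = 33.4 ft.
V₂ = q/y₂ = 262/33.4 = 7.83 ft/s. E₁ = y₁ + V₁²/2g = 92.7 ft; E₂ = y₂ + V₂²/2g = 34.4 ft. ΔE = E₁ − E₂ = 58.4 ft.
P = γ·Q·ΔE/550 = 62.4 × 3950 × 58.4 / 550 = 26151 hp.

P = 26151 hp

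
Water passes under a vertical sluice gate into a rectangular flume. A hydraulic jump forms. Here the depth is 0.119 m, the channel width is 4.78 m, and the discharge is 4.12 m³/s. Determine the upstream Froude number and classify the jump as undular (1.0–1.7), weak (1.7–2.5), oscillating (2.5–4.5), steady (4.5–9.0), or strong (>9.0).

Fr₁ = 6.70; steady jump

q = Q/b = 4.12/4.78 = 0.862 m²/s; V₁ = q/y₁ = 7.24 m/s. Fr₁ = V₁/√(g·y₁) = 6.70.
Fr₁ = 6.70 lies in the steady range.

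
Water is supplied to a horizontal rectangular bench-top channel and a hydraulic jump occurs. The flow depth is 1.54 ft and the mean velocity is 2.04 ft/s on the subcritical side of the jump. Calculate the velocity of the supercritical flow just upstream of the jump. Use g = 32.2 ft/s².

V₁ = 13.9 ft/s

Fr₂ = V₂/√(g·y₂) = 2.04/√(32.2×1.54) = 0.290.
The Bélanger relation is symmetric: y₁/y₂ = ½[√(1 + 8Fr₂²) − 1] = ½[√1.671 − 1] = 0.146.
y₁ = 0.146 × 1.54 = 0.225 ft.
V₁ = q/y₁ = 3.14/0.225 = 13.9 ft/s.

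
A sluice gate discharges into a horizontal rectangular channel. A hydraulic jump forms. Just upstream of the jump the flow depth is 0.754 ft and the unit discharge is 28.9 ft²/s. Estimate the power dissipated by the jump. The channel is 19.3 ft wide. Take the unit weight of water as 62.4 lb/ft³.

P = 977 hp

V₁ = q/y₁ = 28.9/0.754 = 38.3 ft/s. Fr₁ = V₁/√(g·y₁) = 38.3/√(32.2×0.754) = 7.78.
Bélanger equation: y₂/y₁ = ½[√(1 + 8Fr₁²) − 1] = ½[√485.1 − 1] = 10.5.
y₂ = 10.5 × 0.754 = 7.93 ft.
Head loss: ΔE = (y₂ − y₁)³/(4y₁y₂) = (7.93 − 0.754)³/(4×0.754×7.93) = 369/23.9 = 15.4 ft.
Q = q·b = 28.9 × 19.3 = 558 cfs. P = γ·Q·ΔE/550 = 62.4 × 558 × 15.4 / 550 = 977 hp.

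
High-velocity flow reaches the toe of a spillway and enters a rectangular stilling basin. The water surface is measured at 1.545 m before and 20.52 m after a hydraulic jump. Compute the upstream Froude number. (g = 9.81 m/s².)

Fr₁ = 9.739

For a rectangular channel the momentum equation gives q² = ½·g·y₁·y₂·(y₁ + y₂) = ½×9.81×1.545×20.52×22.06 = 3431.
q = √3431 = 58.58 m²/s.
V₁ = q/y₁ = 37.91 m/s; Fr₁ = V₁/√(g·y₁) = 9.739.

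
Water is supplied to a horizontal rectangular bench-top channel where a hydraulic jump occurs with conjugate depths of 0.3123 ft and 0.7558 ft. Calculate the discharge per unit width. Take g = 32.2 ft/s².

For a rectangular channel the momentum equation gives q² = ½·g·y₁·y₂·(y₁ + y₂) = ½×32.2×0.3123×0.7558×1.068 = 4.059.
q = √4.059 = 2.015 ft²/s.

q = 2.015 ft²/s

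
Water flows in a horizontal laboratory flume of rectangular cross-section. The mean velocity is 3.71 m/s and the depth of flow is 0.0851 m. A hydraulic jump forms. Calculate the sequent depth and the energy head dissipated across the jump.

Fr₁ = V₁/√(g·y₁) = 3.71/√(9.81×0.0851) = 4.06.
Bélanger equation: y₂/y₁ = ½[√(1 + 8Fr₁²) − 1] = ½[√132.9 − 1] = 5.26.
y₂ = 5.26 × 0.0851 = 0.448 m.
q = V₁·y₁ = 3.71 × 0.0851 = 0.316 m²/s. V₂ = q/y₂ = 0.316/0.448 = 0.705 m/s. E₁ = y₁ + V₁²/2g = 0.787 m; E₂ = y₂ + V₂²/2g = 0.473 m. ΔE = E₁ − E₂ = 0.313 m.

y₂ = 0.448 m; ΔE = 0.313 m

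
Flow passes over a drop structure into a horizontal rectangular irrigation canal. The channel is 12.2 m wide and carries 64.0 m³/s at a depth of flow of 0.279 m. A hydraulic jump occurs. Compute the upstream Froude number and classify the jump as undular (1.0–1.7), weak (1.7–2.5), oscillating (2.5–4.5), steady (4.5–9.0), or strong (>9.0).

Fr₁ = 11.4; strong jump

q = Q/b = 64.0/12.2 = 5.25 m²/s; V₁ = q/y₁ = 18.8 m/s. Fr₁ = V₁/√(g·y₁) = 11.4.
Fr₁ = 11.4 lies in the strong range.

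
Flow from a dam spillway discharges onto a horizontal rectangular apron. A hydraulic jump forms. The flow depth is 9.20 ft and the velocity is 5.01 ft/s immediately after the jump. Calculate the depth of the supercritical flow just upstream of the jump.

Fr₂ = V₂/√(g·y₂) = 5.01/√(32.2×9.20) = 0.291.
The Bélanger relation is symmetric: y₁/y₂ = ½[√(1 + 8Fr₂²) − 1] = ½[√1.678 − 1] = 0.148.
y₁ = 0.148 × 9.20 = 1.36 ft.

y₁ = 1.36 ft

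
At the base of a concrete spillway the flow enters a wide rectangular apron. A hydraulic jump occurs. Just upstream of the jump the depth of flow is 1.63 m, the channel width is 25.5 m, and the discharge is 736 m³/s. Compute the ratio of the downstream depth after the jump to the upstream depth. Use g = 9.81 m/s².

y₂/y₁ = 5.78

q = Q/b = 736/25.5 = 28.9 m²/s; V₁ = q/y₁ = 17.7 m/s. Fr₁ = V₁/√(g·y₁) = 4.43.
Bélanger equation: y₂/y₁ = ½[√(1 + 8Fr₁²) − 1] = ½[√157.9 − 1] = 5.78.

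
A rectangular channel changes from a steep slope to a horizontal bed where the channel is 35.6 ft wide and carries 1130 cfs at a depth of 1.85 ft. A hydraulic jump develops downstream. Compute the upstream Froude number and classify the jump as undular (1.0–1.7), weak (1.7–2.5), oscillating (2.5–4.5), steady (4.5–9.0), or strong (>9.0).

q = Q/b = 1130/35.6 = 31.7 ft²/s; V₁ = q/y₁ = 17.2 ft/s. Fr₁ = V₁/√(g·y₁) = 2.22.
Fr₁ = 2.22 lies in the weak range.

Fr₁ = 2.22; weak jump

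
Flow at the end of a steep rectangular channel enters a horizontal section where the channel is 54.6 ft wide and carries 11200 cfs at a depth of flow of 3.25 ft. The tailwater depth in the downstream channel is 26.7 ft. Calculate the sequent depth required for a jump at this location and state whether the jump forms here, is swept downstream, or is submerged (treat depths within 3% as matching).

q = Q/b = 11200/54.6 = 205 ft²/s; V₁ = q/y₁ = 63.1 ft/s. Fr₁ = V₁/√(g·y₁) = 6.17.
From the momentum equation for a rectangular channel, y₂/y₁ = ½[√(1 + 8Fr₁²) − 1] = ½[√305.5 − 1] = 8.24.
y₂ = 8.24 × 3.25 = 26.8 ft.
Tailwater y_tw = 26.7 ft: y_tw ≈ y₂, so the jump forms here.

y₂ = 26.8 ft; the jump forms here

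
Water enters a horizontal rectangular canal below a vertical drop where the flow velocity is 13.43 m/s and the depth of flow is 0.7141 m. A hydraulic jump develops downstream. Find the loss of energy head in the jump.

Fr₁ = V₁/√(g·y₁) = 13.43/√(9.81×0.7141) = 5.074.
From the momentum equation for a rectangular channel, y₂/y₁ = ½[√(1 + 8Fr₁²) − 1] = ½[√206.97 − 1] = 6.693.
y₂ = 6.693 × 0.7141 = 4.780 m.
Head loss: ΔE = (y₂ − y₁)³/(4y₁y₂) = (4.780 − 0.7141)³/(4×0.7141×4.780) = 67.20/13.65 = 4.922 m.

ΔE = 4.922 m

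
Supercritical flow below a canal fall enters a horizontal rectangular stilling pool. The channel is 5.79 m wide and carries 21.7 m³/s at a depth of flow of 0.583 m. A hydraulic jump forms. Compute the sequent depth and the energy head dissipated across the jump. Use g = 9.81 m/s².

q = Q/b = 21.7/5.79 = 3.75 m²/s; V₁ = q/y₁ = 6.43 m/s. Fr₁ = V₁/√(g·y₁) = 2.69.
Conjugate-depth relation: y₂/y₁ = ½[√(1 + 8Fr₁²) − 1] = ½[√58.81 − 1] = 3.33.
y₂ = 3.33 × 0.583 = 1.94 m.
Head loss: ΔE = (y₂ − y₁)³/(4y₁y₂) = (1.94 − 0.583)³/(4×0.583×1.94) = 2.52/4.53 = 0.556 m.

y₂ = 1.94 m; ΔE = 0.556 m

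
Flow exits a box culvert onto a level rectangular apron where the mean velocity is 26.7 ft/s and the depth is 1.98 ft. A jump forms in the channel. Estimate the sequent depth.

Fr₁ = V₁/√(g·y₁) = 26.7/√(32.2×1.98) = 3.34.
From the momentum equation for a rectangular channel, y₂/y₁ = ½[√(1 + 8Fr₁²) − 1] = ½[√90.45 − 1] = 4.26.
y₂ = 4.26 × 1.98 = 8.43 ft.

y₂ = 8.43 ft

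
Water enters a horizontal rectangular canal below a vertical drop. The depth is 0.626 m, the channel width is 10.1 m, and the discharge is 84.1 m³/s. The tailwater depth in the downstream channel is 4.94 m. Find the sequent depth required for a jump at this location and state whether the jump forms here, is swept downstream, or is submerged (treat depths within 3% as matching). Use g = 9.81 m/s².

y₂ = 4.45 m; the jump is submerged

q = Q/b = 84.1/10.1 = 8.33 m²/s; V₁ = q/y₁ = 13.3 m/s. Fr₁ = V₁/√(g·y₁) = 5.37.
Bélanger equation: y₂/y₁ = ½[√(1 + 8Fr₁²) − 1] = ½[√231.5 − 1] = 7.11.
y₂ = 7.11 × 0.626 = 4.45 m.
Tailwater y_tw = 4.94 m: y_tw > y₂, so the jump is submerged.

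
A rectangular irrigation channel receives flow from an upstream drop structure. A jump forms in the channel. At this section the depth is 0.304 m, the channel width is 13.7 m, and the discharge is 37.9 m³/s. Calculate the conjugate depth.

y₂ = 2.12 m

q = Q/b = 37.9/13.7 = 2.77 m²/s; V₁ = q/y₁ = 9.10 m/s. Fr₁ = V₁/√(g·y₁) = 5.27.
Sequent-depth ratio: y₂/y₁ = ½[√(1 + 8Fr₁²) − 1] = ½[√223.1 − 1] = 6.97.
y₂ = 6.97 × 0.304 = 2.12 m.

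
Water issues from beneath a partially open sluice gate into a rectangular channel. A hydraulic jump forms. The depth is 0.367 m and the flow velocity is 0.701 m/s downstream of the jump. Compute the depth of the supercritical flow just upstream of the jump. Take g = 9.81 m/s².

Fr₂ = V₂/√(g·y₂) = 0.701/√(9.81×0.367) = 0.369.
Since the conjugate-depth ratio holds either way, y₁/y₂ = ½[√(1 + 8Fr₂²) − 1] = ½[√2.092 − 1] = 0.223.
y₁ = 0.223 × 0.367 = 0.0819 m.

y₁ = 0.0819 m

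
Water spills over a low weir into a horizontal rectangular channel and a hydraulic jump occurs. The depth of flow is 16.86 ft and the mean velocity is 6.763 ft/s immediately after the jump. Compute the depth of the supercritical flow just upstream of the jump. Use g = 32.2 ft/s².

y₁ = 2.477 ft

Fr₂ = V₂/√(g·y₂) = 6.763/√(32.2×16.86) = 0.2903.
The Bélanger relation is symmetric: y₁/y₂ = ½[√(1 + 8Fr₂²) − 1] = ½[√1.6740 − 1] = 0.1469.
y₁ = 0.1469 × 16.86 = 2.477 ft.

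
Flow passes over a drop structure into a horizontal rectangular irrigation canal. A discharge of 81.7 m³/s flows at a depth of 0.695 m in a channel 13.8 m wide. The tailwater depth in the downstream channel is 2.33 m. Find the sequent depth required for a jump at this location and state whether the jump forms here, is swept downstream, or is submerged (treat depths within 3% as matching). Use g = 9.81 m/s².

q = Q/b = 81.7/13.8 = 5.92 m²/s; V₁ = q/y₁ = 8.52 m/s. Fr₁ = V₁/√(g·y₁) = 3.26.
Conjugate-depth relation: y₂/y₁ = ½[√(1 + 8Fr₁²) − 1] = ½[√86.14 − 1] = 4.14.
y₂ = 4.14 × 0.695 = 2.88 m.
Tailwater y_tw = 2.33 m: y_tw < y₂, so the jump is swept downstream.

y₂ = 2.88 m; the jump is swept downstream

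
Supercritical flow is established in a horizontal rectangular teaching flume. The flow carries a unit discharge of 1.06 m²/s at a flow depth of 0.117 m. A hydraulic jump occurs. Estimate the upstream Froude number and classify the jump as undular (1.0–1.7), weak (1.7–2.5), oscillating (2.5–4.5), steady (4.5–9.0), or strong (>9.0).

Fr₁ = 8.46; steady jump

V₁ = q/y₁ = 1.06/0.117 = 9.06 m/s. Fr₁ = V₁/√(g·y₁) = 9.06/√(9.81×0.117) = 8.46.
Fr₁ = 8.46 lies in the steady range.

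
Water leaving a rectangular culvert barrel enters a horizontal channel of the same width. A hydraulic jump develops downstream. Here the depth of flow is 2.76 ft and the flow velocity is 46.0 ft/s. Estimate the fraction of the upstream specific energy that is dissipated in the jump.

ΔE/E₁ = 0.480 (48.0%)

Fr₁ = V₁/√(g·y₁) = 46.0/√(32.2×2.76) = 4.88.
Bélanger equation: y₂/y₁ = ½[√(1 + 8Fr₁²) − 1] = ½[√191.5 − 1] = 6.42.
y₂ = 6.42 × 2.76 = 17.7 ft.
E₁ = y₁ + V₁²/2g = 35.6 ft. ΔE = (y₂ − y₁)³/(4y₁y₂) = 17.1 ft. ΔE/E₁ = 17.1/35.6 = 0.480.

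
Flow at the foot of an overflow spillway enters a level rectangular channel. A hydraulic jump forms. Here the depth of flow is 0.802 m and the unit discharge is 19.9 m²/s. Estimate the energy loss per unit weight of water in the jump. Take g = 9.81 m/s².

ΔE = 22.3 m

V₁ = q/y₁ = 19.9/0.802 = 24.8 m/s. Fr₁ = V₁/√(g·y₁) = 24.8/√(9.81×0.802) = 8.85.
From the momentum equation for a rectangular channel, y₂/y₁ = ½[√(1 + 8Fr₁²) − 1] = ½[√627.0 − 1] = 12.0.
y₂ = 12.0 × 0.802 = 9.64 m.
V₂ = q/y₂ = 19.9/9.64 = 2.06 m/s. E₁ = y₁ + V₁²/2g = 32.2 m; E₂ = y₂ + V₂²/2g = 9.86 m. ΔE = E₁ − E₂ = 22.3 m.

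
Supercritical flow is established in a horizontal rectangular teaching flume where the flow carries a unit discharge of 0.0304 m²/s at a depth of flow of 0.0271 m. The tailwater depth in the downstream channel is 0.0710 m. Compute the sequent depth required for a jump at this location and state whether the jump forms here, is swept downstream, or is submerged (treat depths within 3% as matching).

V₁ = q/y₁ = 0.0304/0.0271 = 1.12 m/s. Fr₁ = V₁/√(g·y₁) = 1.12/√(9.81×0.0271) = 2.18.
By Bélanger, y₂/y₁ = ½[√(1 + 8Fr₁²) − 1] = ½[√38.87 − 1] = 2.62.
y₂ = 2.62 × 0.0271 = 0.0709 m.
Tailwater y_tw = 0.0710 m: y_tw ≈ y₂, so the jump forms here.

y₂ = 0.0709 m; the jump forms here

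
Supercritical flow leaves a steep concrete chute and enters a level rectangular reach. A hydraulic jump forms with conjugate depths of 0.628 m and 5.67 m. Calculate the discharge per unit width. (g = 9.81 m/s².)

For a rectangular channel the momentum equation gives q² = ½·g·y₁·y₂·(y₁ + y₂) = ½×9.81×0.628×5.67×6.30 = 110.
q = √110 = 10.5 m²/s.

q = 10.5 m²/s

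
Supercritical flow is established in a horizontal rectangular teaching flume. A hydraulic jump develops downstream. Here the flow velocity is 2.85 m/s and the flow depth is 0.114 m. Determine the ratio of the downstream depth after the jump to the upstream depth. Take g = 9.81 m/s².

y₂/y₁ = 3.34

Fr₁ = V₁/√(g·y₁) = 2.85/√(9.81×0.114) = 2.69.
By Bélanger, y₂/y₁ = ½[√(1 + 8Fr₁²) − 1] = ½[√59.10 − 1] = 3.34.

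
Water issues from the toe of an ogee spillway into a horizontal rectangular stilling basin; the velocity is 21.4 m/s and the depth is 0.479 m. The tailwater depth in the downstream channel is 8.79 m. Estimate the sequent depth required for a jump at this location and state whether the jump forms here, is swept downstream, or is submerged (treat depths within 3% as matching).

y₂ = 6.45 m; the jump is submerged

Fr₁ = V₁/√(g·y₁) = 21.4/√(9.81×0.479) = 9.87.
Conjugate-depth relation: y₂/y₁ = ½[√(1 + 8Fr₁²) − 1] = ½[√780.7 − 1] = 13.5.
y₂ = 13.5 × 0.479 = 6.45 m.
Tailwater y_tw = 8.79 m: y_tw > y₂, so the jump is submerged.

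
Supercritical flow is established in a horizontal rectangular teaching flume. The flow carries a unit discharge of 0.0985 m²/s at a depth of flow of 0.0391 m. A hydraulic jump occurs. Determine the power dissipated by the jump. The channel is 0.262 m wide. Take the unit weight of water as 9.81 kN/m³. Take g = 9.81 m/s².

V₁ = q/y₁ = 0.0985/0.0391 = 2.52 m/s. Fr₁ = V₁/√(g·y₁) = 2.52/√(9.81×0.0391) = 4.07.
Conjugate-depth relation: y₂/y₁ = ½[√(1 + 8Fr₁²) − 1] = ½[√133.4 − 1] = 5.27.
y₂ = 5.27 × 0.0391 = 0.206 m.
Head loss: ΔE = (y₂ − y₁)³/(4y₁y₂) = (0.206 − 0.0391)³/(4×0.0391×0.206) = 0.00467/0.0323 = 0.145 m.
Q = q·b = 0.0985 × 0.262 = 0.0258 m³/s. P = γ·Q·ΔE = 9.81 × 0.0258 × 0.145 = 0.0366 kW.

P = 0.0366 kW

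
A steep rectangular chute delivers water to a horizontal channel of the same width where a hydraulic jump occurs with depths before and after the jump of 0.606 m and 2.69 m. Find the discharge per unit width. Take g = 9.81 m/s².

q = 5.13 m²/s

For a rectangular channel the momentum equation gives q² = ½·g·y₁·y₂·(y₁ + y₂) = ½×9.81×0.606×2.69×3.30 = 26.4.
q = √26.4 = 5.13 m²/s.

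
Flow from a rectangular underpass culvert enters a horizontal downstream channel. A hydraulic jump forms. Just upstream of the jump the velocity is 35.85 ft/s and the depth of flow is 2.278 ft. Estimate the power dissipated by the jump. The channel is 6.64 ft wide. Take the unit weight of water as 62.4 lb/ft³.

P = 564.0 hp

Fr₁ = V₁/√(g·y₁) = 35.85/√(32.2×2.278) = 4.186.
Bélanger equation: y₂/y₁ = ½[√(1 + 8Fr₁²) − 1] = ½[√141.17 − 1] = 5.441.
y₂ = 5.441 × 2.278 = 12.39 ft.
q = V₁·y₁ = 35.85 × 2.278 = 81.67 ft²/s. V₂ = q/y₂ = 81.67/12.39 = 6.589 ft/s. E₁ = y₁ + V₁²/2g = 22.23 ft; E₂ = y₂ + V₂²/2g = 13.07 ft. ΔE = E₁ − E₂ = 9.167 ft.
Q = q·b = 81.67 × 6.64 = 542.3 cfs. P = γ·Q·ΔE/550 = 62.4 × 542.3 × 9.167 / 550 = 564.0 hp.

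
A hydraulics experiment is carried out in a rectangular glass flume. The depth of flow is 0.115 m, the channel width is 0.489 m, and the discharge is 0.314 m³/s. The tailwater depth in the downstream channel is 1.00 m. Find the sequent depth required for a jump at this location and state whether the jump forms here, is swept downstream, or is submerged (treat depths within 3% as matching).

y₂ = 0.799 m; the jump is submerged

q = Q/b = 0.314/0.489 = 0.642 m²/s; V₁ = q/y₁ = 5.58 m/s. Fr₁ = V₁/√(g·y₁) = 5.26.
Conjugate-depth relation: y₂/y₁ = ½[√(1 + 8Fr₁²) − 1] = ½[√222.1 − 1] = 6.95.
y₂ = 6.95 × 0.115 = 0.799 m.
Tailwater y_tw = 1.00 m: y_tw > y₂, so the jump is submerged.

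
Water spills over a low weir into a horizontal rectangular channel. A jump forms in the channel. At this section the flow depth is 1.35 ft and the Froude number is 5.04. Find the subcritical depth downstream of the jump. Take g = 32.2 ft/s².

y₂ = 8.97 ft

Fr₁ = 5.04 (given).
Conjugate-depth relation: y₂/y₁ = ½[√(1 + 8Fr₁²) − 1] = ½[√204.2 − 1] = 6.65.
y₂ = 6.65 × 1.35 = 8.97 ft.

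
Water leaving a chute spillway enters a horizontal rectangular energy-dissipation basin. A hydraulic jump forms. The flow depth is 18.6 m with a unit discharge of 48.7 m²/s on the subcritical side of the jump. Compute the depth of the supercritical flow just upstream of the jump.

y₁ = 1.31 m

V₂ = q/y₂ = 48.7/18.6 = 2.62 m/s; Fr₂ = V₂/√(g·y₂) = 0.194.
The Bélanger relation is symmetric: y₁/y₂ = ½[√(1 + 8Fr₂²) − 1] = ½[√1.301 − 1] = 0.0702.
y₁ = 0.0702 × 18.6 = 1.31 m.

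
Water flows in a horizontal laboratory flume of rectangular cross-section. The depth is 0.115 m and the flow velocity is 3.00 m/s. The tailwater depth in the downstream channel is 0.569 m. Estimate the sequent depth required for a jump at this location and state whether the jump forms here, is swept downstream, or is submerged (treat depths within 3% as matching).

y₂ = 0.405 m; the jump is submerged

Fr₁ = V₁/√(g·y₁) = 3.00/√(9.81×0.115) = 2.82.
By Bélanger, y₂/y₁ = ½[√(1 + 8Fr₁²) − 1] = ½[√64.82 − 1] = 3.53.
y₂ = 3.53 × 0.115 = 0.405 m.
Tailwater y_tw = 0.569 m: y_tw > y₂, so the jump is submerged.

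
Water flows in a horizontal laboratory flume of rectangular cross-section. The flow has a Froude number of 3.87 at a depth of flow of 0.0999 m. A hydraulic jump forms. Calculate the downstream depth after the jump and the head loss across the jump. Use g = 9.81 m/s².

Fr₁ = 3.87 (given).
Conjugate-depth relation: y₂/y₁ = ½[√(1 + 8Fr₁²) − 1] = ½[√120.8 − 1] = 5.00.
y₂ = 5.00 × 0.0999 = 0.499 m.
Head loss: ΔE = (y₂ − y₁)³/(4y₁y₂) = (0.499 − 0.0999)³/(4×0.0999×0.499) = 0.0636/0.199 = 0.319 m.

y₂ = 0.499 m; ΔE = 0.319 m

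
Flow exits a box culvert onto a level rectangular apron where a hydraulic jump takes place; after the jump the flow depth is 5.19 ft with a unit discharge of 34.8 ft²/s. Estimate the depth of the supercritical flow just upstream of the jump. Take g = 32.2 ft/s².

V₂ = q/y₂ = 34.8/5.19 = 6.71 ft/s; Fr₂ = V₂/√(g·y₂) = 0.519.
Since the conjugate-depth ratio holds either way, y₁/y₂ = ½[√(1 + 8Fr₂²) − 1] = ½[√3.152 − 1] = 0.388.
y₁ = 0.388 × 5.19 = 2.01 ft.

y₁ = 2.01 ft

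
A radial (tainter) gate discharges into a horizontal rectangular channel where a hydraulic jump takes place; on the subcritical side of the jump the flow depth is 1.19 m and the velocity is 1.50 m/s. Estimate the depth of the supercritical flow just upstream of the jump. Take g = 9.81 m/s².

Fr₂ = V₂/√(g·y₂) = 1.50/√(9.81×1.19) = 0.439.
The Bélanger relation is symmetric: y₁/y₂ = ½[√(1 + 8Fr₂²) − 1] = ½[√2.542 − 1] = 0.297.
y₁ = 0.297 × 1.19 = 0.354 m.

y₁ = 0.354 m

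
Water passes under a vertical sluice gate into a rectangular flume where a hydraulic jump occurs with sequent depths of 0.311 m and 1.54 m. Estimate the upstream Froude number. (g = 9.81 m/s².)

Fr₁ = 3.84

For a rectangular channel the momentum equation gives q² = ½·g·y₁·y₂·(y₁ + y₂) = ½×9.81×0.311×1.54×1.85 = 4.35.
q = √4.35 = 2.09 m²/s.
V₁ = q/y₁ = 6.71 m/s; Fr₁ = V₁/√(g·y₁) = 3.84.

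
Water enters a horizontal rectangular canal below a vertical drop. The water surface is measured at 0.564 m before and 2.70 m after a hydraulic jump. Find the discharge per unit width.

q = 4.94 m²/s

For a rectangular channel the momentum equation gives q² = ½·g·y₁·y₂·(y₁ + y₂) = ½×9.81×0.564×2.70×3.26 = 24.4.
q = √24.4 = 4.94 m²/s.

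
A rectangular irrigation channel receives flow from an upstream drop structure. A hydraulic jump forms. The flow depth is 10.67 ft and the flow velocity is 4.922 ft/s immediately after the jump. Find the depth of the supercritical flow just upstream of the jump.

Fr₂ = V₂/√(g·y₂) = 4.922/√(32.2×10.67) = 0.2655.
From the momentum equation (using Fr₂), y₁/y₂ = ½[√(1 + 8Fr₂²) − 1] = ½[√1.5641 − 1] = 0.1253.
y₁ = 0.1253 × 10.67 = 1.337 ft.

y₁ = 1.337 ft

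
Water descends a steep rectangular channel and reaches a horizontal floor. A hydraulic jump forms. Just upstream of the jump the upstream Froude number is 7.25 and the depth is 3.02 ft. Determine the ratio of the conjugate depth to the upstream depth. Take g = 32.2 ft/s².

y₂/y₁ = 9.77

Fr₁ = 7.25 (given).
By Bélanger, y₂/y₁ = ½[√(1 + 8Fr₁²) − 1] = ½[√421.5 − 1] = 9.77.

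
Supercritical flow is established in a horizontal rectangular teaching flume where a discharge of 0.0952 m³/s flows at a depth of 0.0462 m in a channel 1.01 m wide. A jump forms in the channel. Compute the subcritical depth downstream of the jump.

q = Q/b = 0.0952/1.01 = 0.0943 m²/s; V₁ = q/y₁ = 2.04 m/s. Fr₁ = V₁/√(g·y₁) = 3.03.
Bélanger equation: y₂/y₁ = ½[√(1 + 8Fr₁²) − 1] = ½[√74.47 − 1] = 3.81.
y₂ = 3.81 × 0.0462 = 0.176 m.

y₂ = 0.176 m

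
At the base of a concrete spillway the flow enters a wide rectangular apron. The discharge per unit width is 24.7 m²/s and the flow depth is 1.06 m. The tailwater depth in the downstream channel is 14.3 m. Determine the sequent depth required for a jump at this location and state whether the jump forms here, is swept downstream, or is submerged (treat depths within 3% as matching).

y₂ = 10.3 m; the jump is submerged

V₁ = q/y₁ = 24.7/1.06 = 23.3 m/s. Fr₁ = V₁/√(g·y₁) = 23.3/√(9.81×1.06) = 7.23.
Sequent-depth ratio: y₂/y₁ = ½[√(1 + 8Fr₁²) − 1] = ½[√418.7 − 1] = 9.73.
y₂ = 9.73 × 1.06 = 10.3 m.
Tailwater y_tw = 14.3 m: y_tw > y₂, so the jump is submerged.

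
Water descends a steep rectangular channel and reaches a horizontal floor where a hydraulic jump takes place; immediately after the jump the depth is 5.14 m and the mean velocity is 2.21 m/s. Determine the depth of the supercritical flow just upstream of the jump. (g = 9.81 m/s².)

Fr₂ = V₂/√(g·y₂) = 2.21/√(9.81×5.14) = 0.311.
Applying the sequent-depth relation in reverse, y₁/y₂ = ½[√(1 + 8Fr₂²) − 1] = ½[√1.775 − 1] = 0.166.
y₁ = 0.166 × 5.14 = 0.854 m.

y₁ = 0.854 m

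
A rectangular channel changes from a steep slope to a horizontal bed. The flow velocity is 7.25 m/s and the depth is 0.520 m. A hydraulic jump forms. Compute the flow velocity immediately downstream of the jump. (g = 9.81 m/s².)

V₂ = 1.78 m/s

Fr₁ = V₁/√(g·y₁) = 7.25/√(9.81×0.520) = 3.21.
Bélanger equation: y₂/y₁ = ½[√(1 + 8Fr₁²) − 1] = ½[√83.43 − 1] = 4.07.
y₂ = 4.07 × 0.520 = 2.11 m.
q = V₁·y₁ = 7.25 × 0.520 = 3.77 m²/s.
V₂ = q/y₂ = 3.77/2.11 = 1.78 m/s.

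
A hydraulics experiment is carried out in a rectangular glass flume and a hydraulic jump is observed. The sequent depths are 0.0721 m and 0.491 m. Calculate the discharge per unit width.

q = 0.313 m²/s

For a rectangular channel the momentum equation gives q² = ½·g·y₁·y₂·(y₁ + y₂) = ½×9.81×0.0721×0.491×0.563 = 0.0978.
q = √0.0978 = 0.313 m²/s.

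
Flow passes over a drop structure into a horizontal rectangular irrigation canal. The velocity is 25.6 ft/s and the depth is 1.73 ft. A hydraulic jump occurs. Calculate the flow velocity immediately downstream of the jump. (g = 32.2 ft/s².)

V₂ = 5.85 ft/s

Fr₁ = V₁/√(g·y₁) = 25.6/√(32.2×1.73) = 3.43.
Conjugate-depth relation: y₂/y₁ = ½[√(1 + 8Fr₁²) − 1] = ½[√95.12 − 1] = 4.38.
y₂ = 4.38 × 1.73 = 7.57 ft.
q = V₁·y₁ = 25.6 × 1.73 = 44.3 ft²/s.
V₂ = q/y₂ = 44.3/7.57 = 5.85 ft/s.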